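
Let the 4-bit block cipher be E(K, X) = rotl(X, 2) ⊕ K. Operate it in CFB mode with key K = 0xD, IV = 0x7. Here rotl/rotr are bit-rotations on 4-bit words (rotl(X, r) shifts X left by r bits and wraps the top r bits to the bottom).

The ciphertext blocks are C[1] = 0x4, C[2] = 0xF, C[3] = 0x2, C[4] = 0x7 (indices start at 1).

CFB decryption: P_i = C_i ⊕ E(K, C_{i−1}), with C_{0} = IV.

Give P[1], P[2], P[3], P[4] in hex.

P[1]: E(K, 0x7) = 0x0; 0x4 ⊕ 0x0 = 0x4.
P[2]: E(K, 0x4) = 0xC; 0xF ⊕ 0xC = 0x3.
P[3]: E(K, 0xF) = 0x2; 0x2 ⊕ 0x2 = 0x0.
P[4]: E(K, 0x2) = 0x5; 0x7 ⊕ 0x5 = 0x2.

P[1] = 0x4, P[2] = 0x3, P[3] = 0x0, P[4] = 0x2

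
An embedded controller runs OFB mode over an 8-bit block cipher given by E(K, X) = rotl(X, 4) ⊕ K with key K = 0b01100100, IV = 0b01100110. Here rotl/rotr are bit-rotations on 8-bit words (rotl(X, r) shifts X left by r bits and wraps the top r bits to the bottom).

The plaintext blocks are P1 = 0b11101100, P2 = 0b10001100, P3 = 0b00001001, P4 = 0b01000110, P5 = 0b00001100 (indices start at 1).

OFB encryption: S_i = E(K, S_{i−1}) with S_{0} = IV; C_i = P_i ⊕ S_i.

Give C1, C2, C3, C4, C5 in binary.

C1: S = E(K, 0b01100110) = 0b00000010; 0b11101100 ⊕ 0b00000010 = 0b11101110.
C2: S = E(K, 0b00000010) = 0b01000100; 0b10001100 ⊕ 0b01000100 = 0b11001000.
C3: S = E(K, 0b01000100) = 0b00100000; 0b00001001 ⊕ 0b00100000 = 0b00101001.
C4: S = E(K, 0b00100000) = 0b01100110; 0b01000110 ⊕ 0b01100110 = 0b00100000.
C5: S = E(K, 0b01100110) = 0b00000010; 0b00001100 ⊕ 0b00000010 = 0b00001110.

C1 = 0b11101110, C2 = 0b11001000, C3 = 0b00101001, C4 = 0b00100000, C5 = 0b00001110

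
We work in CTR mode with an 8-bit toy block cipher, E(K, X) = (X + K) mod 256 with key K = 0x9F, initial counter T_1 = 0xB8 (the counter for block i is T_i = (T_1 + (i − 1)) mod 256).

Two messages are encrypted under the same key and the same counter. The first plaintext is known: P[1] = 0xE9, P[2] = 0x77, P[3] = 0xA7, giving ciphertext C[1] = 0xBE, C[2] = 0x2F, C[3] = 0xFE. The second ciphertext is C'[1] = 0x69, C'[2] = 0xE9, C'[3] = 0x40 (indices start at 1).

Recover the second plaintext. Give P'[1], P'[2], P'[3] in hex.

P'[1] = 0x3E, P'[2] = 0xB1, P'[3] = 0x19

In CTR with a reused counter, both messages share the same keystream S_i, so C_i ⊕ C'_i = P_i ⊕ P'_i and thus P'_i = P_i ⊕ C_i ⊕ C'_i.
P'[1]: 0xE9 ⊕ 0xBE ⊕ 0x69 = 0x3E.
P'[2]: 0x77 ⊕ 0x2F ⊕ 0xE9 = 0xB1.
P'[3]: 0xA7 ⊕ 0xFE ⊕ 0x40 = 0x19.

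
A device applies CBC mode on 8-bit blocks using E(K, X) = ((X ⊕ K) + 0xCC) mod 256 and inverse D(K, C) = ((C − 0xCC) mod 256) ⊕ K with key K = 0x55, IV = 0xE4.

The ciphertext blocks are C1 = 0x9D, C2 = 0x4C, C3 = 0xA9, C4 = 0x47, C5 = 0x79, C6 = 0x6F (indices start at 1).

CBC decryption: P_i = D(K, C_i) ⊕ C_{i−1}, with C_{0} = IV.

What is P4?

P4 = 0x87

P4: D(K, 0x47) = 0x2E; 0x2E ⊕ 0xA9 = 0x87.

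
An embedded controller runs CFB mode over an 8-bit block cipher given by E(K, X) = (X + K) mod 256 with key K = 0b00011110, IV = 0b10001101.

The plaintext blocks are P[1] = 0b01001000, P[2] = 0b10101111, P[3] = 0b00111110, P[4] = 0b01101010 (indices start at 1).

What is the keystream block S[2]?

0b00000001

CFB encryption: C_i = P_i ⊕ E(K, C_{i−1}), with C_{0} = IV.
C[1]: E(K, 0b10001101) = 0b10101011; 0b01001000 ⊕ 0b10101011 = 0b11100011.
C[2]: E(K, 0b11100011) = 0b00000001; 0b10101111 ⊕ 0b00000001 = 0b10101110.
So S[2] = 0b00000001.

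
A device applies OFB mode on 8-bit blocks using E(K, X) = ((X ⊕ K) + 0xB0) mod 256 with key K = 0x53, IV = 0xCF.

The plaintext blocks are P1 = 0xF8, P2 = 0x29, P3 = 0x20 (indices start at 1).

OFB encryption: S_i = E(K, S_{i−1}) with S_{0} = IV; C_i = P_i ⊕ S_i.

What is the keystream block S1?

0x4C

C1: S = E(K, 0xCF) = 0x4C; 0xF8 ⊕ 0x4C = 0xB4.
So S1 = 0x4C.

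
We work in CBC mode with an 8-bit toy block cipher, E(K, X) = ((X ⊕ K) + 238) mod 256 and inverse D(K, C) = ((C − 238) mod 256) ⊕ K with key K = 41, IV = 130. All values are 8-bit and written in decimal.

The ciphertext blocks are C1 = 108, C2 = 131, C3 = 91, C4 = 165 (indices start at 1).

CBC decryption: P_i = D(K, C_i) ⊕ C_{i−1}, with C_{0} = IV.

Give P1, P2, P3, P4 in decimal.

P1: D(K, 108) = 87; 87 ⊕ 130 = 213.
P2: D(K, 131) = 188; 188 ⊕ 108 = 208.
P3: D(K, 91) = 68; 68 ⊕ 131 = 199.
P4: D(K, 165) = 158; 158 ⊕ 91 = 197.

P1 = 213, P2 = 208, P3 = 199, P4 = 197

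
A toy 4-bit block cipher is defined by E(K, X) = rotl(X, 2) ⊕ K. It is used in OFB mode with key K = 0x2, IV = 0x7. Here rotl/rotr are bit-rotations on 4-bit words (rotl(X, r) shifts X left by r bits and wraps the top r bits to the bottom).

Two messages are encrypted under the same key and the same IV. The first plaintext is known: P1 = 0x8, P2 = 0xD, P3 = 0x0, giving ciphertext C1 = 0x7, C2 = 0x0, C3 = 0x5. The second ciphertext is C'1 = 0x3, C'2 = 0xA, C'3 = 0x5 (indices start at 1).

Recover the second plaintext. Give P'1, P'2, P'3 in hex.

In OFB with a reused IV, both messages share the same keystream S_i, so C_i ⊕ C'_i = P_i ⊕ P'_i and thus P'_i = P_i ⊕ C_i ⊕ C'_i.
P'1: 0x8 ⊕ 0x7 ⊕ 0x3 = 0xC.
P'2: 0xD ⊕ 0x0 ⊕ 0xA = 0x7.
P'3: 0x0 ⊕ 0x5 ⊕ 0x5 = 0x0.

P'1 = 0xC, P'2 = 0x7, P'3 = 0x0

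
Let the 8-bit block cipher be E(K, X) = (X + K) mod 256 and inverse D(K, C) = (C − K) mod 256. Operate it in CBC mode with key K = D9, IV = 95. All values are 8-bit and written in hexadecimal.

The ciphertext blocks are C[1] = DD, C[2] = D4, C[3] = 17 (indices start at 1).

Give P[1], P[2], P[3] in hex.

CBC decryption: P_i = D(K, C_i) ⊕ C_{i−1}, with C_{0} = IV.
P[1]: D(K, DD) = 04; 04 ⊕ 95 = 91.
P[2]: D(K, D4) = FB; FB ⊕ DD = 26.
P[3]: D(K, 17) = 3E; 3E ⊕ D4 = EA.

P[1] = 91, P[2] = 26, P[3] = EA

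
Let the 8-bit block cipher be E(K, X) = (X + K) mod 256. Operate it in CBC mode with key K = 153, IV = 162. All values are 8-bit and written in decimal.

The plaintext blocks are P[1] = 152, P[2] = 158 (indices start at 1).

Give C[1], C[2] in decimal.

C[1] = 211, C[2] = 230

CBC encryption: C_i = E(K, P_i ⊕ C_{i−1}), with C_{0} = IV.
C[1]: P[1] ⊕ 162 = 58; E(K, 58) = 211.
C[2]: P[2] ⊕ 211 = 77; E(K, 77) = 230.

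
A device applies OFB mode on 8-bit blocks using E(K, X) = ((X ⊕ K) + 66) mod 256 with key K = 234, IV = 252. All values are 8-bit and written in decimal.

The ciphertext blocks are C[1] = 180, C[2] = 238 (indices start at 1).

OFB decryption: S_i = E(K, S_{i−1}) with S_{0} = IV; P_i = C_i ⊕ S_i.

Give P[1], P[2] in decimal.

P[1] = 236, P[2] = 26

P[1]: S = E(K, 252) = 88; 180 ⊕ 88 = 236.
P[2]: S = E(K, 88) = 244; 238 ⊕ 244 = 26.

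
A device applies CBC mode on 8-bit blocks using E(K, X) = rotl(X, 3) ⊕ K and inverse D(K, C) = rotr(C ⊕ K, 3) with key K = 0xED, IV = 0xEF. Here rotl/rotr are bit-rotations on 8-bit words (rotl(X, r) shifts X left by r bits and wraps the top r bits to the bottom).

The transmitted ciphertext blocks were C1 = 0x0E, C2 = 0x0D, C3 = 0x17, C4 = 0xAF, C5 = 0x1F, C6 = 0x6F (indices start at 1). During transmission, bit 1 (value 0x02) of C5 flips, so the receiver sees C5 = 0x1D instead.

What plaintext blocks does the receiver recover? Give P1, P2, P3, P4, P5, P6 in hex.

P1 = 0x93, P2 = 0x12, P3 = 0x52, P4 = 0x5F, P5 = 0xB1, P6 = 0x4D

CBC decryption: P_i = D(K, C_i) ⊕ C_{i−1}, with C_{0} = IV.
Only C5 changed, to 0x1D. In CBC, a change in C_i garbles P_i and flips the same bit in P_{i+1}. Decrypting the received ciphertext:
P1: D(K, 0x0E) = 0x7C; 0x7C ⊕ 0xEF = 0x93.
P2: D(K, 0x0D) = 0x1C; 0x1C ⊕ 0x0E = 0x12.
P3: D(K, 0x17) = 0x5F; 0x5F ⊕ 0x0D = 0x52.
P4: D(K, 0xAF) = 0x48; 0x48 ⊕ 0x17 = 0x5F.
P5: D(K, 0x1D) = 0x1E; 0x1E ⊕ 0xAF = 0xB1.
P6: D(K, 0x6F) = 0x50; 0x50 ⊕ 0x1D = 0x4D.
Blocks that differ from the original plaintext: P5, P6.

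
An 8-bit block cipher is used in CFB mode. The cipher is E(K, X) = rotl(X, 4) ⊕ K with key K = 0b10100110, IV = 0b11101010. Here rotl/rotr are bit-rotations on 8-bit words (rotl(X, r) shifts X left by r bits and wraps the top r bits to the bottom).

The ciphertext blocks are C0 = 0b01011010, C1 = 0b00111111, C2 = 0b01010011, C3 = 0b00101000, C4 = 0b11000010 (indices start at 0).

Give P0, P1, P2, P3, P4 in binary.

P0 = 0b01010010, P1 = 0b00111100, P2 = 0b00000110, P3 = 0b10111011, P4 = 0b11100110

CFB decryption: P_i = C_i ⊕ E(K, C_{i−1}), with C_{−1} = IV.
P0: E(K, 0b11101010) = 0b00001000; 0b01011010 ⊕ 0b00001000 = 0b01010010.
P1: E(K, 0b01011010) = 0b00000011; 0b00111111 ⊕ 0b00000011 = 0b00111100.
P2: E(K, 0b00111111) = 0b01010101; 0b01010011 ⊕ 0b01010101 = 0b00000110.
P3: E(K, 0b01010011) = 0b10010011; 0b00101000 ⊕ 0b10010011 = 0b10111011.
P4: E(K, 0b00101000) = 0b00100100; 0b11000010 ⊕ 0b00100100 = 0b11100110.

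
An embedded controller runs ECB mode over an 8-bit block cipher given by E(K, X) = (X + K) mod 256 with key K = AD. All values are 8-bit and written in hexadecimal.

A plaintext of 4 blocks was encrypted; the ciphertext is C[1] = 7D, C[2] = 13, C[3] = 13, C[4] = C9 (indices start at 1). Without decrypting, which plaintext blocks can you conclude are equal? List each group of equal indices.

P[2] = P[3]

ECB encrypts each block independently with the same key, so equal ciphertext blocks imply equal plaintext blocks.
C[2] = C[3] = 13, so P[2] = P[3].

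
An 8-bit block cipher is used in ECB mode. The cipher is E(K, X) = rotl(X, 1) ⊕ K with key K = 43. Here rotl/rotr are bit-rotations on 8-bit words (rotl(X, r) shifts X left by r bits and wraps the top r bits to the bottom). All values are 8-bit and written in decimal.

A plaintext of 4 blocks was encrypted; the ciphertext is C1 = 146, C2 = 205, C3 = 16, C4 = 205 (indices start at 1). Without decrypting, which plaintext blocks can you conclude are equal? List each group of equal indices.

ECB encrypts each block independently with the same key, so equal ciphertext blocks imply equal plaintext blocks.
C2 = C4 = 205, so P2 = P4.

P2 = P4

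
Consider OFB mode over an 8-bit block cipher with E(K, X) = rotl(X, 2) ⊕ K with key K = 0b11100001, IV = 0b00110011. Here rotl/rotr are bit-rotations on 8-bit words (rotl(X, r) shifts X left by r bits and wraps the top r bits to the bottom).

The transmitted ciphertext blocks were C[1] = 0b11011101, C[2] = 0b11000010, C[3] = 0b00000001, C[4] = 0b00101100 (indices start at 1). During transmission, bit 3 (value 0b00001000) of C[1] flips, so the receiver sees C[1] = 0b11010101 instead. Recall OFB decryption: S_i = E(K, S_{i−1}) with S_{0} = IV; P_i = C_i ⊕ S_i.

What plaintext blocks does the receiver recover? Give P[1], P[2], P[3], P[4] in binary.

P[1] = 0b11111000, P[2] = 0b10010111, P[3] = 0b10110101, P[4] = 0b00011111

Only C[1] changed, to 0b11010101. In OFB, a change in C_i flips the same bit in P_i only; the keystream is unaffected. Decrypting the received ciphertext:
P[1]: S = E(K, 0b00110011) = 0b00101101; 0b11010101 ⊕ 0b00101101 = 0b11111000.
P[2]: S = E(K, 0b00101101) = 0b01010101; 0b11000010 ⊕ 0b01010101 = 0b10010111.
P[3]: S = E(K, 0b01010101) = 0b10110100; 0b00000001 ⊕ 0b10110100 = 0b10110101.
P[4]: S = E(K, 0b10110100) = 0b00110011; 0b00101100 ⊕ 0b00110011 = 0b00011111.
Blocks that differ from the original plaintext: P[1].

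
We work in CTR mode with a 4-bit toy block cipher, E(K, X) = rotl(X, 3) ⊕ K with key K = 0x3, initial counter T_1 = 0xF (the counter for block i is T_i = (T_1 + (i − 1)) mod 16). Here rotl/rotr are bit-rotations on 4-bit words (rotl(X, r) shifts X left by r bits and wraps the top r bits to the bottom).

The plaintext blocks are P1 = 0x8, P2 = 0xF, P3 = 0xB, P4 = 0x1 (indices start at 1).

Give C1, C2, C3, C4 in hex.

CTR encryption: S_i = E(K, T_i) where T_i is the counter for block i; C_i = P_i ⊕ S_i.
C1: T = 0xF, S = E(K, T) = 0xC; 0x8 ⊕ 0xC = 0x4.
C2: T = 0x0, S = E(K, T) = 0x3; 0xF ⊕ 0x3 = 0xC.
C3: T = 0x1, S = E(K, T) = 0xB; 0xB ⊕ 0xB = 0x0.
C4: T = 0x2, S = E(K, T) = 0x2; 0x1 ⊕ 0x2 = 0x3.

C1 = 0x4, C2 = 0xC, C3 = 0x0, C4 = 0x3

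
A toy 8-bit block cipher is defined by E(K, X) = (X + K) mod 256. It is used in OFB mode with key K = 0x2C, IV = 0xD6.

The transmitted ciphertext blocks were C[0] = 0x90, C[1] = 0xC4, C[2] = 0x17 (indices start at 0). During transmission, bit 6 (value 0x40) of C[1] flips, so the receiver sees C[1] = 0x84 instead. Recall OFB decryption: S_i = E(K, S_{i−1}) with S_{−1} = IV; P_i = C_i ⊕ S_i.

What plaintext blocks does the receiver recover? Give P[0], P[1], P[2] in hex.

P[0] = 0x92, P[1] = 0xAA, P[2] = 0x4D

Only C[1] changed, to 0x84. In OFB, a change in C_i flips the same bit in P_i only; the keystream is unaffected. Decrypting the received ciphertext:
P[0]: S = E(K, 0xD6) = 0x02; 0x90 ⊕ 0x02 = 0x92.
P[1]: S = E(K, 0x02) = 0x2E; 0x84 ⊕ 0x2E = 0xAA.
P[2]: S = E(K, 0x2E) = 0x5A; 0x17 ⊕ 0x5A = 0x4D.
Blocks that differ from the original plaintext: P[1].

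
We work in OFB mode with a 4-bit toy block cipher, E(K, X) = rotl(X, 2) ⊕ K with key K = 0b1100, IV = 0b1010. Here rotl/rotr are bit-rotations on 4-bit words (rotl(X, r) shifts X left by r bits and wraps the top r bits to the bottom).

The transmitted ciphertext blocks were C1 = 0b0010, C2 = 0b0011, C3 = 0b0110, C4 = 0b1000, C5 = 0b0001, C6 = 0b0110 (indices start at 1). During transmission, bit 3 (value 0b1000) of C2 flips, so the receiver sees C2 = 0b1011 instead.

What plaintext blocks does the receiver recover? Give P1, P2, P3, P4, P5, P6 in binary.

OFB decryption: S_i = E(K, S_{i−1}) with S_{0} = IV; P_i = C_i ⊕ S_i.
Only C2 changed, to 0b1011. In OFB, a change in C_i flips the same bit in P_i only; the keystream is unaffected. Decrypting the received ciphertext:
P1: S = E(K, 0b1010) = 0b0110; 0b0010 ⊕ 0b0110 = 0b0100.
P2: S = E(K, 0b0110) = 0b0101; 0b1011 ⊕ 0b0101 = 0b1110.
P3: S = E(K, 0b0101) = 0b1001; 0b0110 ⊕ 0b1001 = 0b1111.
P4: S = E(K, 0b1001) = 0b1010; 0b1000 ⊕ 0b1010 = 0b0010.
P5: S = E(K, 0b1010) = 0b0110; 0b0001 ⊕ 0b0110 = 0b0111.
P6: S = E(K, 0b0110) = 0b0101; 0b0110 ⊕ 0b0101 = 0b0011.
Blocks that differ from the original plaintext: P2.

P1 = 0b0100, P2 = 0b1110, P3 = 0b1111, P4 = 0b0010, P5 = 0b0111, P6 = 0b0011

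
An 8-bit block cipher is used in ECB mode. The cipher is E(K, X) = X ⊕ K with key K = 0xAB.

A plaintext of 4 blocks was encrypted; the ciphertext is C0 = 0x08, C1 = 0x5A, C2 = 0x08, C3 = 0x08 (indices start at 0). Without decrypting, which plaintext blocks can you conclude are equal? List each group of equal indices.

ECB encrypts each block independently with the same key, so equal ciphertext blocks imply equal plaintext blocks.
C0 = C2 = C3 = 0x08, so P0 = P2 = P3.

P0 = P2 = P3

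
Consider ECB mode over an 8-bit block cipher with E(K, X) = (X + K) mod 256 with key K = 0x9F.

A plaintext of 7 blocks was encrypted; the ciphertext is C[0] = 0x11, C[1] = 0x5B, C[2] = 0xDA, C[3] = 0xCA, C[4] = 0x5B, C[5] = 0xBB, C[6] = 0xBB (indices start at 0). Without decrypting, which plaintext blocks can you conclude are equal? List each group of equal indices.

ECB encrypts each block independently with the same key, so equal ciphertext blocks imply equal plaintext blocks.
C[1] = C[4] = 0x5B, so P[1] = P[4].
C[5] = C[6] = 0xBB, so P[5] = P[6].

P[1] = P[4]; P[5] = P[6]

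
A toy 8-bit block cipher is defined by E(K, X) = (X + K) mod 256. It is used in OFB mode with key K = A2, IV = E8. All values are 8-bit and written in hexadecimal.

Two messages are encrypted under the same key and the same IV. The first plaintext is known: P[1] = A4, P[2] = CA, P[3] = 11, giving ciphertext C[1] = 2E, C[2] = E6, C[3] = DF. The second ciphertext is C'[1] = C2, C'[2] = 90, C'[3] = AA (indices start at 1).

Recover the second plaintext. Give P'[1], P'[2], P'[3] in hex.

P'[1] = 48, P'[2] = BC, P'[3] = 64

In OFB with a reused IV, both messages share the same keystream S_i, so C_i ⊕ C'_i = P_i ⊕ P'_i and thus P'_i = P_i ⊕ C_i ⊕ C'_i.
P'[1]: A4 ⊕ 2E ⊕ C2 = 48.
P'[2]: CA ⊕ E6 ⊕ 90 = BC.
P'[3]: 11 ⊕ DF ⊕ AA = 64.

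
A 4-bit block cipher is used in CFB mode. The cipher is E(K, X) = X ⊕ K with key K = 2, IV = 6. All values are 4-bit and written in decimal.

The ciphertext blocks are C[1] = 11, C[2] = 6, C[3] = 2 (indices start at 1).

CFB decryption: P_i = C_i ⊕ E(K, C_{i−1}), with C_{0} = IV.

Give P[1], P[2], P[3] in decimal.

P[1] = 15, P[2] = 15, P[3] = 6

P[1]: E(K, 6) = 4; 11 ⊕ 4 = 15.
P[2]: E(K, 11) = 9; 6 ⊕ 9 = 15.
P[3]: E(K, 6) = 4; 2 ⊕ 4 = 6.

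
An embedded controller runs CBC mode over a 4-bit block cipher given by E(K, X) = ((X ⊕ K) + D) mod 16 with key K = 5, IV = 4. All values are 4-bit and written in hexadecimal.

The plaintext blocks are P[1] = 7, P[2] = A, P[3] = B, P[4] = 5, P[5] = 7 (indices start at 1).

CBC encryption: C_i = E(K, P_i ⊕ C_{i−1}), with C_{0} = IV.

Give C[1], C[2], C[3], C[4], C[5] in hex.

C[1] = 3, C[2] = 9, C[3] = 4, C[4] = 1, C[5] = 0

C[1]: P[1] ⊕ 4 = 3; E(K, 3) = 3.
C[2]: P[2] ⊕ 3 = 9; E(K, 9) = 9.
C[3]: P[3] ⊕ 9 = 2; E(K, 2) = 4.
C[4]: P[4] ⊕ 4 = 1; E(K, 1) = 1.
C[5]: P[5] ⊕ 1 = 6; E(K, 6) = 0.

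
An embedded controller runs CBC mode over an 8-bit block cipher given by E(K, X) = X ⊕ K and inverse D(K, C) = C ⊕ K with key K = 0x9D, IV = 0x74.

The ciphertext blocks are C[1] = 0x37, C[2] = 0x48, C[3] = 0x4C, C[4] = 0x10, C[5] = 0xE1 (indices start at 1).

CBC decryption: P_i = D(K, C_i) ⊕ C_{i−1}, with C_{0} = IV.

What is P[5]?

P[5] = 0x6C

P[5]: D(K, 0xE1) = 0x7C; 0x7C ⊕ 0x10 = 0x6C.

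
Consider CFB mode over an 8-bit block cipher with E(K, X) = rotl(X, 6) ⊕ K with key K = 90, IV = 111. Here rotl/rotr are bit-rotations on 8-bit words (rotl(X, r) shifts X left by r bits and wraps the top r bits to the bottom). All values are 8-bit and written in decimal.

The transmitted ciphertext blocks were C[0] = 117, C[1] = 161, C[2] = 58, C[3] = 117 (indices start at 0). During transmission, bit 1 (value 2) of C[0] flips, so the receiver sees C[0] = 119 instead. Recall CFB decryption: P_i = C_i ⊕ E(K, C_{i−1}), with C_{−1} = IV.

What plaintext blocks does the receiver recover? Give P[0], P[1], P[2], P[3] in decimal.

Only C[0] changed, to 119. In CFB, a change in C_i flips the same bit in P_i and garbles P_{i+1}. Decrypting the received ciphertext:
P[0]: E(K, 111) = 129; 119 ⊕ 129 = 246.
P[1]: E(K, 119) = 135; 161 ⊕ 135 = 38.
P[2]: E(K, 161) = 50; 58 ⊕ 50 = 8.
P[3]: E(K, 58) = 212; 117 ⊕ 212 = 161.
Blocks that differ from the original plaintext: P[0], P[1].

P[0] = 246, P[1] = 38, P[2] = 8, P[3] = 161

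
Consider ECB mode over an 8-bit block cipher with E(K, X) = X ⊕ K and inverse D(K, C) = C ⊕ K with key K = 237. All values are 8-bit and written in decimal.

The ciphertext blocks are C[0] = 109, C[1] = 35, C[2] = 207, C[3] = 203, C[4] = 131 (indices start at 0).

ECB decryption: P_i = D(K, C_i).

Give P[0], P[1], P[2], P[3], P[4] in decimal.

P[0]: D(K, 109) = 128.
P[1]: D(K, 35) = 206.
P[2]: D(K, 207) = 34.
P[3]: D(K, 203) = 38.
P[4]: D(K, 131) = 110.

P[0] = 128, P[1] = 206, P[2] = 34, P[3] = 38, P[4] = 110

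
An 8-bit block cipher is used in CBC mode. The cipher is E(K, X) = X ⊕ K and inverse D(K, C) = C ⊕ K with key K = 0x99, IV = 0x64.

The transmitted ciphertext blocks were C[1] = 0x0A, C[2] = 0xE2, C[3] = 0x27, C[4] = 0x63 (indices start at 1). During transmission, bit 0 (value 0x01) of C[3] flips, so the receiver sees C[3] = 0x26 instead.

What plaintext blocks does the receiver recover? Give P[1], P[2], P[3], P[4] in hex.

CBC decryption: P_i = D(K, C_i) ⊕ C_{i−1}, with C_{0} = IV.
Only C[3] changed, to 0x26. In CBC, a change in C_i garbles P_i and flips the same bit in P_{i+1}. Decrypting the received ciphertext:
P[1]: D(K, 0x0A) = 0x93; 0x93 ⊕ 0x64 = 0xF7.
P[2]: D(K, 0xE2) = 0x7B; 0x7B ⊕ 0x0A = 0x71.
P[3]: D(K, 0x26) = 0xBF; 0xBF ⊕ 0xE2 = 0x5D.
P[4]: D(K, 0x63) = 0xFA; 0xFA ⊕ 0x26 = 0xDC.
Blocks that differ from the original plaintext: P[3], P[4].

P[1] = 0xF7, P[2] = 0x71, P[3] = 0x5D, P[4] = 0xDC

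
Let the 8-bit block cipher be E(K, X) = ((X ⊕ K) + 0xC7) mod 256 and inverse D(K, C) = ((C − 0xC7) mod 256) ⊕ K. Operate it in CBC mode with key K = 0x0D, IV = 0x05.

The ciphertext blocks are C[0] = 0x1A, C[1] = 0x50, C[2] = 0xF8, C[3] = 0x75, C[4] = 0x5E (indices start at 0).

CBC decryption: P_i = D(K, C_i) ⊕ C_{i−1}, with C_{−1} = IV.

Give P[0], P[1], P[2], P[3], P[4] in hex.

P[0]: D(K, 0x1A) = 0x5E; 0x5E ⊕ 0x05 = 0x5B.
P[1]: D(K, 0x50) = 0x84; 0x84 ⊕ 0x1A = 0x9E.
P[2]: D(K, 0xF8) = 0x3C; 0x3C ⊕ 0x50 = 0x6C.
P[3]: D(K, 0x75) = 0xA3; 0xA3 ⊕ 0xF8 = 0x5B.
P[4]: D(K, 0x5E) = 0x9A; 0x9A ⊕ 0x75 = 0xEF.

P[0] = 0x5B, P[1] = 0x9E, P[2] = 0x6C, P[3] = 0x5B, P[4] = 0xEF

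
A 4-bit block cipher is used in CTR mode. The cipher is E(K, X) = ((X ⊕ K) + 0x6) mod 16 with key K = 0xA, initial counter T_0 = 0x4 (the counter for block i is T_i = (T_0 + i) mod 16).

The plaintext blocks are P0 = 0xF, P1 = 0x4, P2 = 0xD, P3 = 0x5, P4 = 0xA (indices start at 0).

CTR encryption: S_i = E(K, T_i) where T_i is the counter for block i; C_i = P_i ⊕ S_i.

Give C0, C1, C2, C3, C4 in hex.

C0 = 0xB, C1 = 0x1, C2 = 0xF, C3 = 0x6, C4 = 0x2

C0: T = 0x4, S = E(K, T) = 0x4; 0xF ⊕ 0x4 = 0xB.
C1: T = 0x5, S = E(K, T) = 0x5; 0x4 ⊕ 0x5 = 0x1.
C2: T = 0x6, S = E(K, T) = 0x2; 0xD ⊕ 0x2 = 0xF.
C3: T = 0x7, S = E(K, T) = 0x3; 0x5 ⊕ 0x3 = 0x6.
C4: T = 0x8, S = E(K, T) = 0x8; 0xA ⊕ 0x8 = 0x2.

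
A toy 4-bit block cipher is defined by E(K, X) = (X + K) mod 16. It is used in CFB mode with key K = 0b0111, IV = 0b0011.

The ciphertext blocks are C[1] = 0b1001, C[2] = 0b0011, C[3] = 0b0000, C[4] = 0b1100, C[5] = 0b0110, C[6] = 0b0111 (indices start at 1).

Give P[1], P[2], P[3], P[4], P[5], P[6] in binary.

P[1] = 0b0011, P[2] = 0b0011, P[3] = 0b1010, P[4] = 0b1011, P[5] = 0b0101, P[6] = 0b1010

CFB decryption: P_i = C_i ⊕ E(K, C_{i−1}), with C_{0} = IV.
P[1]: E(K, 0b0011) = 0b1010; 0b1001 ⊕ 0b1010 = 0b0011.
P[2]: E(K, 0b1001) = 0b0000; 0b0011 ⊕ 0b0000 = 0b0011.
P[3]: E(K, 0b0011) = 0b1010; 0b0000 ⊕ 0b1010 = 0b1010.
P[4]: E(K, 0b0000) = 0b0111; 0b1100 ⊕ 0b0111 = 0b1011.
P[5]: E(K, 0b1100) = 0b0011; 0b0110 ⊕ 0b0011 = 0b0101.
P[6]: E(K, 0b0110) = 0b1101; 0b0111 ⊕ 0b1101 = 0b1010.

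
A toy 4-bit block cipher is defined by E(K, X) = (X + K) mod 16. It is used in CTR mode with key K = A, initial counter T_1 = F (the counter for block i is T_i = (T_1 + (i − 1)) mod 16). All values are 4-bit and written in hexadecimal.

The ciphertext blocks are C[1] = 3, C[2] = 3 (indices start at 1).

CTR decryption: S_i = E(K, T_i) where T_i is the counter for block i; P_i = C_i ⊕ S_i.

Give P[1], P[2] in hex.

P[1] = A, P[2] = 9

P[1]: T = F, S = E(K, T) = 9; 3 ⊕ 9 = A.
P[2]: T = 0, S = E(K, T) = A; 3 ⊕ A = 9.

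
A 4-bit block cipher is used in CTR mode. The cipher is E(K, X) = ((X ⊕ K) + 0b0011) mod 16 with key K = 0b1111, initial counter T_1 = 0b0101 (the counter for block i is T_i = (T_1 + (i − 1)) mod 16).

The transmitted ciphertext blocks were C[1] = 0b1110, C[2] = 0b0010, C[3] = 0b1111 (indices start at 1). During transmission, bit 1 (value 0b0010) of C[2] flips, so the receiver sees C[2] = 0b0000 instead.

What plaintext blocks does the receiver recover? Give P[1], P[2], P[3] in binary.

P[1] = 0b0011, P[2] = 0b1100, P[3] = 0b0100

CTR decryption: S_i = E(K, T_i) where T_i is the counter for block i; P_i = C_i ⊕ S_i.
Only C[2] changed, to 0b0000. In CTR, a change in C_i flips the same bit in P_i only; the keystream is unaffected. Decrypting the received ciphertext:
P[1]: T = 0b0101, S = E(K, T) = 0b1101; 0b1110 ⊕ 0b1101 = 0b0011.
P[2]: T = 0b0110, S = E(K, T) = 0b1100; 0b0000 ⊕ 0b1100 = 0b1100.
P[3]: T = 0b0111, S = E(K, T) = 0b1011; 0b1111 ⊕ 0b1011 = 0b0100.
Blocks that differ from the original plaintext: P[2].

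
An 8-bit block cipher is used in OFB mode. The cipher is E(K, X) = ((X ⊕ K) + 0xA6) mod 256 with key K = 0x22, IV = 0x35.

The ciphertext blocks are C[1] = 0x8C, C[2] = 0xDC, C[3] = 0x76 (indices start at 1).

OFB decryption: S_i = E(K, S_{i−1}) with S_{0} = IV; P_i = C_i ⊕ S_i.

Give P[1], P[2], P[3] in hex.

P[1]: S = E(K, 0x35) = 0xBD; 0x8C ⊕ 0xBD = 0x31.
P[2]: S = E(K, 0xBD) = 0x45; 0xDC ⊕ 0x45 = 0x99.
P[3]: S = E(K, 0x45) = 0x0D; 0x76 ⊕ 0x0D = 0x7B.

P[1] = 0x31, P[2] = 0x99, P[3] = 0x7B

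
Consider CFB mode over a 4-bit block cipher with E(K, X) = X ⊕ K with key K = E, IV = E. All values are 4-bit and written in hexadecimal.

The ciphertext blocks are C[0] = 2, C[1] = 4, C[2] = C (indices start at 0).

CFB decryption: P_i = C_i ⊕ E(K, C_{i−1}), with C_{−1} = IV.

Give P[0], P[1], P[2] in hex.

P[0] = 2, P[1] = 8, P[2] = 6

P[0]: E(K, E) = 0; 2 ⊕ 0 = 2.
P[1]: E(K, 2) = C; 4 ⊕ C = 8.
P[2]: E(K, 4) = A; C ⊕ A = 6.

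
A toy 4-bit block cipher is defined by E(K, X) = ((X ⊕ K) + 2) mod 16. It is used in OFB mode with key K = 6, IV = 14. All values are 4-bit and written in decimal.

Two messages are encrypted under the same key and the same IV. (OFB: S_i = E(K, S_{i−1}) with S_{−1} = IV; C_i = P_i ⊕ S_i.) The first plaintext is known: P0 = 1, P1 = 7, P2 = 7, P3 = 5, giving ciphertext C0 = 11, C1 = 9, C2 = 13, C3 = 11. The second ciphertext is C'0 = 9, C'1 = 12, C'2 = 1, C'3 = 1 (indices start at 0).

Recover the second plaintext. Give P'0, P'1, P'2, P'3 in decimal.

P'0 = 3, P'1 = 2, P'2 = 11, P'3 = 15

In OFB with a reused IV, both messages share the same keystream S_i, so C_i ⊕ C'_i = P_i ⊕ P'_i and thus P'_i = P_i ⊕ C_i ⊕ C'_i.
P'0: 1 ⊕ 11 ⊕ 9 = 3.
P'1: 7 ⊕ 9 ⊕ 12 = 2.
P'2: 7 ⊕ 13 ⊕ 1 = 11.
P'3: 5 ⊕ 11 ⊕ 1 = 15.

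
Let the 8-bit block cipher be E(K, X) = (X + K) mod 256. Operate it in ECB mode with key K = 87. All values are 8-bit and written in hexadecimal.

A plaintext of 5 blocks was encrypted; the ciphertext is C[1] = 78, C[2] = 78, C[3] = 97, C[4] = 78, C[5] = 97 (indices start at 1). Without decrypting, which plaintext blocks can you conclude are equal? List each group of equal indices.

ECB encrypts each block independently with the same key, so equal ciphertext blocks imply equal plaintext blocks.
C[1] = C[2] = C[4] = 78, so P[1] = P[2] = P[4].
C[3] = C[5] = 97, so P[3] = P[5].

P[1] = P[2] = P[4]; P[3] = P[5]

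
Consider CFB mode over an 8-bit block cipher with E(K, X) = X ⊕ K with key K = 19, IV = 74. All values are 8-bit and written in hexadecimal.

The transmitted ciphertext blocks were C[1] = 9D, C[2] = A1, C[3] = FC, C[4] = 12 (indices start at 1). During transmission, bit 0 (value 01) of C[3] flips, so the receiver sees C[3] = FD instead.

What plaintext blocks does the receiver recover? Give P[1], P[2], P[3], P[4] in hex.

CFB decryption: P_i = C_i ⊕ E(K, C_{i−1}), with C_{0} = IV.
Only C[3] changed, to FD. In CFB, a change in C_i flips the same bit in P_i and garbles P_{i+1}. Decrypting the received ciphertext:
P[1]: E(K, 74) = 6D; 9D ⊕ 6D = F0.
P[2]: E(K, 9D) = 84; A1 ⊕ 84 = 25.
P[3]: E(K, A1) = B8; FD ⊕ B8 = 45.
P[4]: E(K, FD) = E4; 12 ⊕ E4 = F6.
Blocks that differ from the original plaintext: P[3], P[4].

P[1] = F0, P[2] = 25, P[3] = 45, P[4] = F6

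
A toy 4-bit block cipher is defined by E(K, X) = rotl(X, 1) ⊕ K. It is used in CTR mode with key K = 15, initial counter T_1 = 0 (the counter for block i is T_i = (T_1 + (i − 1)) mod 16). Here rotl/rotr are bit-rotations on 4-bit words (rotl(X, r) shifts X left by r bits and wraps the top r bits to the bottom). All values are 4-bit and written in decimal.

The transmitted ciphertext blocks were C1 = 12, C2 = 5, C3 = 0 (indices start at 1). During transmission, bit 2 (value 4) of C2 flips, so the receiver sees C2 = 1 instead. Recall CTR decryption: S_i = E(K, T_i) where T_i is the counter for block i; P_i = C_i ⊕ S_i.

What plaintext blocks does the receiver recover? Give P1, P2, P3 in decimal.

Only C2 changed, to 1. In CTR, a change in C_i flips the same bit in P_i only; the keystream is unaffected. Decrypting the received ciphertext:
P1: T = 0, S = E(K, T) = 15; 12 ⊕ 15 = 3.
P2: T = 1, S = E(K, T) = 13; 1 ⊕ 13 = 12.
P3: T = 2, S = E(K, T) = 11; 0 ⊕ 11 = 11.
Blocks that differ from the original plaintext: P2.

P1 = 3, P2 = 12, P3 = 11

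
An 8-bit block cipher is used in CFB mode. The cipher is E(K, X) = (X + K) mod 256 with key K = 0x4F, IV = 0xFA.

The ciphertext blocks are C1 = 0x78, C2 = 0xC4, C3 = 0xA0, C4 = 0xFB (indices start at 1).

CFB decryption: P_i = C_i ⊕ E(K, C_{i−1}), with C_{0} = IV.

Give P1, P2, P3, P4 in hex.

P1 = 0x31, P2 = 0x03, P3 = 0xB3, P4 = 0x14

P1: E(K, 0xFA) = 0x49; 0x78 ⊕ 0x49 = 0x31.
P2: E(K, 0x78) = 0xC7; 0xC4 ⊕ 0xC7 = 0x03.
P3: E(K, 0xC4) = 0x13; 0xA0 ⊕ 0x13 = 0xB3.
P4: E(K, 0xA0) = 0xEF; 0xFB ⊕ 0xEF = 0x14.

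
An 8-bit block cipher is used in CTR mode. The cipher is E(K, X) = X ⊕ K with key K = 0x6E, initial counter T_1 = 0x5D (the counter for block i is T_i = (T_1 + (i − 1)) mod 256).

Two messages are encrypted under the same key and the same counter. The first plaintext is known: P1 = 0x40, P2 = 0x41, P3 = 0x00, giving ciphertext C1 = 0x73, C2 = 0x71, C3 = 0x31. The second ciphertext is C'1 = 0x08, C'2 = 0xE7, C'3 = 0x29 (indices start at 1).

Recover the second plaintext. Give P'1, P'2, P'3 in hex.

In CTR with a reused counter, both messages share the same keystream S_i, so C_i ⊕ C'_i = P_i ⊕ P'_i and thus P'_i = P_i ⊕ C_i ⊕ C'_i.
P'1: 0x40 ⊕ 0x73 ⊕ 0x08 = 0x3B.
P'2: 0x41 ⊕ 0x71 ⊕ 0xE7 = 0xD7.
P'3: 0x00 ⊕ 0x31 ⊕ 0x29 = 0x18.

P'1 = 0x3B, P'2 = 0xD7, P'3 = 0x18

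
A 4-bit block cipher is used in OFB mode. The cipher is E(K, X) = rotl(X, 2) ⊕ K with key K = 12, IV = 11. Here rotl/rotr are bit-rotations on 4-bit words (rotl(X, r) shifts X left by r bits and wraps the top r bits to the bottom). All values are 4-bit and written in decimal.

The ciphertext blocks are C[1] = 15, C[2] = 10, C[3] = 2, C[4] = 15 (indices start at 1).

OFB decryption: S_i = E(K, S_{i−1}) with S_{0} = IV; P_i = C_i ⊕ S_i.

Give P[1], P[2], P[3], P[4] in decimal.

P[1]: S = E(K, 11) = 2; 15 ⊕ 2 = 13.
P[2]: S = E(K, 2) = 4; 10 ⊕ 4 = 14.
P[3]: S = E(K, 4) = 13; 2 ⊕ 13 = 15.
P[4]: S = E(K, 13) = 11; 15 ⊕ 11 = 4.

P[1] = 13, P[2] = 14, P[3] = 15, P[4] = 4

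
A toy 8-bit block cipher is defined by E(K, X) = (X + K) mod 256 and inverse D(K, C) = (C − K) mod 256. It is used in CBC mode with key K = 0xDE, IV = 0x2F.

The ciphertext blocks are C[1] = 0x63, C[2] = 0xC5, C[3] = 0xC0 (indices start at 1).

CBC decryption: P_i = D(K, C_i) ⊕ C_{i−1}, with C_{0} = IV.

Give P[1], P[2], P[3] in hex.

P[1]: D(K, 0x63) = 0x85; 0x85 ⊕ 0x2F = 0xAA.
P[2]: D(K, 0xC5) = 0xE7; 0xE7 ⊕ 0x63 = 0x84.
P[3]: D(K, 0xC0) = 0xE2; 0xE2 ⊕ 0xC5 = 0x27.

P[1] = 0xAA, P[2] = 0x84, P[3] = 0x27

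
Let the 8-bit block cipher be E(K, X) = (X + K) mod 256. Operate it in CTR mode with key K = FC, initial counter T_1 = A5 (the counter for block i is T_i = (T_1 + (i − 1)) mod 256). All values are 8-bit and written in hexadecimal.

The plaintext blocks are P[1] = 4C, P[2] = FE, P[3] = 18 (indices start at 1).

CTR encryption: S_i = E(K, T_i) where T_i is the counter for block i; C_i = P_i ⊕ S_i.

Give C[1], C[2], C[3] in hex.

C[1] = ED, C[2] = 5C, C[3] = BB

C[1]: T = A5, S = E(K, T) = A1; 4C ⊕ A1 = ED.
C[2]: T = A6, S = E(K, T) = A2; FE ⊕ A2 = 5C.
C[3]: T = A7, S = E(K, T) = A3; 18 ⊕ A3 = BB.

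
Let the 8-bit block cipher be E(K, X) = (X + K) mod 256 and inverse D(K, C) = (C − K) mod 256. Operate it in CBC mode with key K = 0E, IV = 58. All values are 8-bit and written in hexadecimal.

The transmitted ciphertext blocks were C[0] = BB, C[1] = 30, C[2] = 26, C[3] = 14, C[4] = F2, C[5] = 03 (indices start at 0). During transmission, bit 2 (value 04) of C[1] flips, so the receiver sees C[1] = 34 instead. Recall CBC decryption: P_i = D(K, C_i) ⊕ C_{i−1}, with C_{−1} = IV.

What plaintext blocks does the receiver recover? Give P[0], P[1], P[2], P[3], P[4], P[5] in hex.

Only C[1] changed, to 34. In CBC, a change in C_i garbles P_i and flips the same bit in P_{i+1}. Decrypting the received ciphertext:
P[0]: D(K, BB) = AD; AD ⊕ 58 = F5.
P[1]: D(K, 34) = 26; 26 ⊕ BB = 9D.
P[2]: D(K, 26) = 18; 18 ⊕ 34 = 2C.
P[3]: D(K, 14) = 06; 06 ⊕ 26 = 20.
P[4]: D(K, F2) = E4; E4 ⊕ 14 = F0.
P[5]: D(K, 03) = F5; F5 ⊕ F2 = 07.
Blocks that differ from the original plaintext: P[1], P[2].

P[0] = F5, P[1] = 9D, P[2] = 2C, P[3] = 20, P[4] = F0, P[5] = 07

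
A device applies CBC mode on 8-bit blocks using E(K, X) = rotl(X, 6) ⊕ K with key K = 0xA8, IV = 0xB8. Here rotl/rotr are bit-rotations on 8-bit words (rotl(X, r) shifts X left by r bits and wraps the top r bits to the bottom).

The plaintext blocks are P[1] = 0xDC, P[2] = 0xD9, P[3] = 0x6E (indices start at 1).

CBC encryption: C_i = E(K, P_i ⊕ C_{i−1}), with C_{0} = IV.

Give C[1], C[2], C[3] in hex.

C[1] = 0xB1, C[2] = 0xB2, C[3] = 0x9F

C[1]: P[1] ⊕ 0xB8 = 0x64; E(K, 0x64) = 0xB1.
C[2]: P[2] ⊕ 0xB1 = 0x68; E(K, 0x68) = 0xB2.
C[3]: P[3] ⊕ 0xB2 = 0xDC; E(K, 0xDC) = 0x9F.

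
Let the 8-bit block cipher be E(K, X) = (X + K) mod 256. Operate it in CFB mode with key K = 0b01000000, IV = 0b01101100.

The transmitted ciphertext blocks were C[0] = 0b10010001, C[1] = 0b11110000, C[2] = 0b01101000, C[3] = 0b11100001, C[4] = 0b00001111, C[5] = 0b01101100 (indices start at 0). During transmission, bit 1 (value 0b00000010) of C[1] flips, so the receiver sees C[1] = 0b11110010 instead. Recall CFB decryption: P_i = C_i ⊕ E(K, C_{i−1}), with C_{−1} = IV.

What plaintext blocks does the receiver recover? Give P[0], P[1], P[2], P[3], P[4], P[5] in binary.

P[0] = 0b00111101, P[1] = 0b00100011, P[2] = 0b01011010, P[3] = 0b01001001, P[4] = 0b00101110, P[5] = 0b00100011

Only C[1] changed, to 0b11110010. In CFB, a change in C_i flips the same bit in P_i and garbles P_{i+1}. Decrypting the received ciphertext:
P[0]: E(K, 0b01101100) = 0b10101100; 0b10010001 ⊕ 0b10101100 = 0b00111101.
P[1]: E(K, 0b10010001) = 0b11010001; 0b11110010 ⊕ 0b11010001 = 0b00100011.
P[2]: E(K, 0b11110010) = 0b00110010; 0b01101000 ⊕ 0b00110010 = 0b01011010.
P[3]: E(K, 0b01101000) = 0b10101000; 0b11100001 ⊕ 0b10101000 = 0b01001001.
P[4]: E(K, 0b11100001) = 0b00100001; 0b00001111 ⊕ 0b00100001 = 0b00101110.
P[5]: E(K, 0b00001111) = 0b01001111; 0b01101100 ⊕ 0b01001111 = 0b00100011.
Blocks that differ from the original plaintext: P[1], P[2].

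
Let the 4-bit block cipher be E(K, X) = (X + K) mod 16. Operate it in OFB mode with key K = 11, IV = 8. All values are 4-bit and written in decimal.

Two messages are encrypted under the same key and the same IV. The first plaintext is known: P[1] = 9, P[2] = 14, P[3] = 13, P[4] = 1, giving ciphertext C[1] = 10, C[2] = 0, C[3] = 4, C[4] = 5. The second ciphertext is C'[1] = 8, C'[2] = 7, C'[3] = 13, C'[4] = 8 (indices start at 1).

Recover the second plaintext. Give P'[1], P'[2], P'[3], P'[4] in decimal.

P'[1] = 11, P'[2] = 9, P'[3] = 4, P'[4] = 12

In OFB with a reused IV, both messages share the same keystream S_i, so C_i ⊕ C'_i = P_i ⊕ P'_i and thus P'_i = P_i ⊕ C_i ⊕ C'_i.
P'[1]: 9 ⊕ 10 ⊕ 8 = 11.
P'[2]: 14 ⊕ 0 ⊕ 7 = 9.
P'[3]: 13 ⊕ 4 ⊕ 13 = 4.
P'[4]: 1 ⊕ 5 ⊕ 8 = 12.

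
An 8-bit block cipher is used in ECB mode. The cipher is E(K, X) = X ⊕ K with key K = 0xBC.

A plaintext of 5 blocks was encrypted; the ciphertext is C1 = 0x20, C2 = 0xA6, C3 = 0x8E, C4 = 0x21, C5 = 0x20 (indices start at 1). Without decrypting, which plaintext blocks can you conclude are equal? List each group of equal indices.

ECB encrypts each block independently with the same key, so equal ciphertext blocks imply equal plaintext blocks.
C1 = C5 = 0x20, so P1 = P5.

P1 = P5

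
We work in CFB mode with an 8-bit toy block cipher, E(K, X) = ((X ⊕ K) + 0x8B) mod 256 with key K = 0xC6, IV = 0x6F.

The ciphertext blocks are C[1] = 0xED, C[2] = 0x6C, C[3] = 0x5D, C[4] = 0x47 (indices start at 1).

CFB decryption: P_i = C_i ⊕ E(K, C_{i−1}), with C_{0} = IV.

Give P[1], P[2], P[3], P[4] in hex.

P[1] = 0xD9, P[2] = 0xDA, P[3] = 0x68, P[4] = 0x61

P[1]: E(K, 0x6F) = 0x34; 0xED ⊕ 0x34 = 0xD9.
P[2]: E(K, 0xED) = 0xB6; 0x6C ⊕ 0xB6 = 0xDA.
P[3]: E(K, 0x6C) = 0x35; 0x5D ⊕ 0x35 = 0x68.
P[4]: E(K, 0x5D) = 0x26; 0x47 ⊕ 0x26 = 0x61.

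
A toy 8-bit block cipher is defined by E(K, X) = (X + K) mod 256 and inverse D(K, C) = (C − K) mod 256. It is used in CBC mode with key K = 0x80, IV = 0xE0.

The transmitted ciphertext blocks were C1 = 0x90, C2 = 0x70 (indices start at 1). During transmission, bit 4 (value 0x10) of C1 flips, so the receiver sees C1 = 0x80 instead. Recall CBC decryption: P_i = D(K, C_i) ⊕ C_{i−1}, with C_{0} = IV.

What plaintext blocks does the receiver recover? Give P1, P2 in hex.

P1 = 0xE0, P2 = 0x70

Only C1 changed, to 0x80. In CBC, a change in C_i garbles P_i and flips the same bit in P_{i+1}. Decrypting the received ciphertext:
P1: D(K, 0x80) = 0x00; 0x00 ⊕ 0xE0 = 0xE0.
P2: D(K, 0x70) = 0xF0; 0xF0 ⊕ 0x80 = 0x70.
Blocks that differ from the original plaintext: P1, P2.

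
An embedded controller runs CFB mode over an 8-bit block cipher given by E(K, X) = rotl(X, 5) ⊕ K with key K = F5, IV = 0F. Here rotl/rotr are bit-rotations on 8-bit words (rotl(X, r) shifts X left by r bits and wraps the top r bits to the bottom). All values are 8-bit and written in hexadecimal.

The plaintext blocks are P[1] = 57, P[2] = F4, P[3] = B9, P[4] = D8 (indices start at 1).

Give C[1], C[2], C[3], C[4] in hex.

C[1] = 43, C[2] = 69, C[3] = 61, C[4] = 01

CFB encryption: C_i = P_i ⊕ E(K, C_{i−1}), with C_{0} = IV.
C[1]: E(K, 0F) = 14; 57 ⊕ 14 = 43.
C[2]: E(K, 43) = 9D; F4 ⊕ 9D = 69.
C[3]: E(K, 69) = D8; B9 ⊕ D8 = 61.
C[4]: E(K, 61) = D9; D8 ⊕ D9 = 01.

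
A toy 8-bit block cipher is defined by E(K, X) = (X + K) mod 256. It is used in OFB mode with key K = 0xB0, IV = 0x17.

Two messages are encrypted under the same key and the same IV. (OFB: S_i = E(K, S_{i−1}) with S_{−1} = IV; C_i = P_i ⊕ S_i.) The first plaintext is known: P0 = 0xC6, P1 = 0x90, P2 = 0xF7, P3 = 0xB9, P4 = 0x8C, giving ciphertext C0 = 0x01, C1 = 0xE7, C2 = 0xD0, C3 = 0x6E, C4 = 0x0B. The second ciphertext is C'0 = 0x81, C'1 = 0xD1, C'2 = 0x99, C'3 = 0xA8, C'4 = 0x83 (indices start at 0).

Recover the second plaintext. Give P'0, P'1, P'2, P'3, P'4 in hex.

In OFB with a reused IV, both messages share the same keystream S_i, so C_i ⊕ C'_i = P_i ⊕ P'_i and thus P'_i = P_i ⊕ C_i ⊕ C'_i.
P'0: 0xC6 ⊕ 0x01 ⊕ 0x81 = 0x46.
P'1: 0x90 ⊕ 0xE7 ⊕ 0xD1 = 0xA6.
P'2: 0xF7 ⊕ 0xD0 ⊕ 0x99 = 0xBE.
P'3: 0xB9 ⊕ 0x6E ⊕ 0xA8 = 0x7F.
P'4: 0x8C ⊕ 0x0B ⊕ 0x83 = 0x04.

P'0 = 0x46, P'1 = 0xA6, P'2 = 0xBE, P'3 = 0x7F, P'4 = 0x04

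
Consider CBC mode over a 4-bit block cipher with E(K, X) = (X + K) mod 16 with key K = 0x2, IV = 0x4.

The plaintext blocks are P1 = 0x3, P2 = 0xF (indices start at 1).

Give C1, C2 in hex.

CBC encryption: C_i = E(K, P_i ⊕ C_{i−1}), with C_{0} = IV.
C1: P1 ⊕ 0x4 = 0x7; E(K, 0x7) = 0x9.
C2: P2 ⊕ 0x9 = 0x6; E(K, 0x6) = 0x8.

C1 = 0x9, C2 = 0x8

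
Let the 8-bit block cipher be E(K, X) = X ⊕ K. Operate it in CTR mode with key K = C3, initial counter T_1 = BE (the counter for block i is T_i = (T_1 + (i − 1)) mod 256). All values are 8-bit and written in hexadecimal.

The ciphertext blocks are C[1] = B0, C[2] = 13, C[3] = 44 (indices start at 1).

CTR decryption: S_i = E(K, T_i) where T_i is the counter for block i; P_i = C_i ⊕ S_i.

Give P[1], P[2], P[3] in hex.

P[1]: T = BE, S = E(K, T) = 7D; B0 ⊕ 7D = CD.
P[2]: T = BF, S = E(K, T) = 7C; 13 ⊕ 7C = 6F.
P[3]: T = C0, S = E(K, T) = 03; 44 ⊕ 03 = 47.

P[1] = CD, P[2] = 6F, P[3] = 47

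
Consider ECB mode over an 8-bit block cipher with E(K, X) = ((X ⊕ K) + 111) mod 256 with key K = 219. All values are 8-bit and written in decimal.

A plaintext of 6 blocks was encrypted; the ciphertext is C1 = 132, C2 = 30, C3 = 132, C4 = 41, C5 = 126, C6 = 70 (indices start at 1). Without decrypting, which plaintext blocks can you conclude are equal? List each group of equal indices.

P1 = P3

ECB encrypts each block independently with the same key, so equal ciphertext blocks imply equal plaintext blocks.
C1 = C3 = 132, so P1 = P3.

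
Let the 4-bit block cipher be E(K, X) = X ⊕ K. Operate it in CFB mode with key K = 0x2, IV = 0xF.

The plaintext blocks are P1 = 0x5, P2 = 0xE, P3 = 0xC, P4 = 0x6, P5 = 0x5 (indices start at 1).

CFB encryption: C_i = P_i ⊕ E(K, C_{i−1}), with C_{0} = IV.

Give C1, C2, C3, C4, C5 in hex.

C1: E(K, 0xF) = 0xD; 0x5 ⊕ 0xD = 0x8.
C2: E(K, 0x8) = 0xA; 0xE ⊕ 0xA = 0x4.
C3: E(K, 0x4) = 0x6; 0xC ⊕ 0x6 = 0xA.
C4: E(K, 0xA) = 0x8; 0x6 ⊕ 0x8 = 0xE.
C5: E(K, 0xE) = 0xC; 0x5 ⊕ 0xC = 0x9.

C1 = 0x8, C2 = 0x4, C3 = 0xA, C4 = 0xE, C5 = 0x9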